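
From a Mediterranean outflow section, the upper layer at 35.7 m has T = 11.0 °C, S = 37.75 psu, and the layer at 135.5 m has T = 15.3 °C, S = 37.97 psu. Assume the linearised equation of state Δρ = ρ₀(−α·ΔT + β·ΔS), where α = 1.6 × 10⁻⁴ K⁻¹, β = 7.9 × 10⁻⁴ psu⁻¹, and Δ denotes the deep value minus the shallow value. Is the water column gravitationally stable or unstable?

unstable

ΔT = 15.3 − 11.0 = +4.3 K and ΔS = 37.97 − 37.75 = +0.22 psu (deep − shallow).
−αΔT = -6.88 × 10⁻⁴; βΔS = 1.738 × 10⁻⁴; sum Δρ/ρ₀ = -5.142 × 10⁻⁴.
Δρ/ρ₀ < 0, so Δρ < 0: deeper water is lighter → statically unstable; the column would overturn.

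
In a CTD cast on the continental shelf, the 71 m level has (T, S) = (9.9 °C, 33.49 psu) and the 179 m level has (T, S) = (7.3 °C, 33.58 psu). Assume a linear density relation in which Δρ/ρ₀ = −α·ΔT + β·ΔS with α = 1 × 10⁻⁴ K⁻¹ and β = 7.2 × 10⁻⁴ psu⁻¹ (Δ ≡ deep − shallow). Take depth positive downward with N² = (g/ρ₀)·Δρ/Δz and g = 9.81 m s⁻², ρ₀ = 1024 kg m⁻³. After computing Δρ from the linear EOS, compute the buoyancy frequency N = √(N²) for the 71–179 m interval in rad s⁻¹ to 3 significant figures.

ΔT = -2.6 K, ΔS = +0.09 psu (deep − shallow).
Δρ/ρ₀ = −αΔT + βΔS = 2.60 × 10⁻⁴ + 6.48 × 10⁻⁵ = 3.248 × 10⁻⁴, so Δρ ≈ 0.3326 kg m⁻³.
N² = (g/ρ₀)·Δρ/Δz = g·(Δρ/ρ₀)/Δz = 9.81 × 3.248 × 10⁻⁴ / 108 = 2.9503 × 10⁻⁵ s⁻².
N = √(2.9503 × 10⁻⁵) = 5.4317 × 10⁻³ rad s⁻¹ ≈ 5.43 × 10⁻³ rad s⁻¹.

5.43 × 10⁻³ rad s⁻¹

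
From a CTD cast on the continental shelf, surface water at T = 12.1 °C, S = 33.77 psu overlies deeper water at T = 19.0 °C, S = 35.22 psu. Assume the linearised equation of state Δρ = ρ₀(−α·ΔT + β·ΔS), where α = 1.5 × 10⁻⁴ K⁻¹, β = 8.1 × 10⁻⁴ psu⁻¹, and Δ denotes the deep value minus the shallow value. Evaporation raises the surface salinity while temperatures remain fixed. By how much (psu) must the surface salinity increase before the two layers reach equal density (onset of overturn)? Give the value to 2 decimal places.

Neutral buoyancy requires −α(T_deep − T_surf) + β(S_deep − S_surf′) = 0.
S_surf′ = S_deep − (α/β)·ΔT = 35.22 − (1.5 × 10⁻⁴/8.1 × 10⁻⁴)·(+6.9) = 33.9422 psu.
Increase required: 33.9422 − 33.77 = 0.1722 psu.

0.17 psu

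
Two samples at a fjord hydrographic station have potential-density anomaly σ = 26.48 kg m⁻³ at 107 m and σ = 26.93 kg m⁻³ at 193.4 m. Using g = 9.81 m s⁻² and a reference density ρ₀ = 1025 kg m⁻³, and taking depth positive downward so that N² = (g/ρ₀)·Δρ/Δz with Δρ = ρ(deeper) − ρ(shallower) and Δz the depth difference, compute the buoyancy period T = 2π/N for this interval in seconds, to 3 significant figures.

Δρ = 1026.93 − 1026.48 = 0.45 kg m⁻³ over Δz = 193.4 − 107 = 86.4 m.
N² = (9.81/1025) × (0.45/86.4) = 4.9848 × 10⁻⁵ s⁻².
N = √(4.9848 × 10⁻⁵) = 7.0603 × 10⁻³ rad s⁻¹, so T = 2π/N = 889.93 s ≈ 890 s.

890 s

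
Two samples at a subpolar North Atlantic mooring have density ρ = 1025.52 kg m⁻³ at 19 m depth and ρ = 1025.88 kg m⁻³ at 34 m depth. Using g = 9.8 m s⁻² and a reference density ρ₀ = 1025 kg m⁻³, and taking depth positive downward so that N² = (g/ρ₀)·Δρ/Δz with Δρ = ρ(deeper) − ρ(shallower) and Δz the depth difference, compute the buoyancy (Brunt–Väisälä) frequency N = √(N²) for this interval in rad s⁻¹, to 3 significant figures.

Δρ = 1025.88 − 1025.52 = 0.36 kg m⁻³ over Δz = 34 − 19 = 15 m.
N² = (9.8/1025) × (0.36/15) = 2.2946 × 10⁻⁴ s⁻².
N = √(2.2946 × 10⁻⁴) = 0.015148 rad s⁻¹ ≈ 0.0151 rad s⁻¹.

0.0151 rad s⁻¹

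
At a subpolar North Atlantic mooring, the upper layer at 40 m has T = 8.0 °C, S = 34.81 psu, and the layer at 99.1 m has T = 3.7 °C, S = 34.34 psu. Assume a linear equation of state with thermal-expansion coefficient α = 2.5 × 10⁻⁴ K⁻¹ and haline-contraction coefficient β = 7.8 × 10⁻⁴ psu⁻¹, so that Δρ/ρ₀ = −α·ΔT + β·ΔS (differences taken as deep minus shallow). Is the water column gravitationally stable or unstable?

ΔT = 3.7 − 8.0 = -4.3 K and ΔS = 34.34 − 34.81 = -0.47 psu (deep − shallow).
−αΔT = 1.075 × 10⁻³; βΔS = -3.666 × 10⁻⁴; sum Δρ/ρ₀ = 7.084 × 10⁻⁴.
Δρ/ρ₀ > 0, so Δρ > 0: deeper water is denser → statically stable.

stable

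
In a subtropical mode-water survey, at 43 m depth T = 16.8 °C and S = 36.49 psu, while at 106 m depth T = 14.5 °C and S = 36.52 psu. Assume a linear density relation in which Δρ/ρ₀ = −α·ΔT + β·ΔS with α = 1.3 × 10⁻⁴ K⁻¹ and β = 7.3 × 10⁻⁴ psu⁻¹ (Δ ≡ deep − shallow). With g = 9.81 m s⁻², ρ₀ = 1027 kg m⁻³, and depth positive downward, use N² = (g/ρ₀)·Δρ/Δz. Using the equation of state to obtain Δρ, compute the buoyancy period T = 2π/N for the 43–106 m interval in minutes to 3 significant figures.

14.8 min

ΔT = -2.3 K, ΔS = +0.03 psu (deep − shallow).
Δρ/ρ₀ = −αΔT + βΔS = 2.99 × 10⁻⁴ + 2.19 × 10⁻⁵ = 3.209 × 10⁻⁴, so Δρ ≈ 0.3296 kg m⁻³.
N² = (g/ρ₀)·Δρ/Δz = g·(Δρ/ρ₀)/Δz = 9.81 × 3.209 × 10⁻⁴ / 63 = 4.9969 × 10⁻⁵ s⁻².
N = √(4.9969 × 10⁻⁵) = 7.0689 × 10⁻³ rad s⁻¹ → T = 2π/N = 888.85 s = 14.814 min ≈ 14.8 min.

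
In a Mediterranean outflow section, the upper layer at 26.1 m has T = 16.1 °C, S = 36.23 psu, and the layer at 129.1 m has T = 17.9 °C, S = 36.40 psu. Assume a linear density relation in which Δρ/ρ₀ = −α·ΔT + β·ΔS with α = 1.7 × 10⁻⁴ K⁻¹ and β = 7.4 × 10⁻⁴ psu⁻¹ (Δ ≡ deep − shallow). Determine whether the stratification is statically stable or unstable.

ΔT = 17.9 − 16.1 = +1.8 K and ΔS = 36.40 − 36.23 = +0.17 psu (deep − shallow).
−αΔT = -3.06 × 10⁻⁴; βΔS = 1.258 × 10⁻⁴; sum Δρ/ρ₀ = -1.802 × 10⁻⁴.
Δρ/ρ₀ < 0, so Δρ < 0: deeper water is lighter → statically unstable; the column would overturn.

unstable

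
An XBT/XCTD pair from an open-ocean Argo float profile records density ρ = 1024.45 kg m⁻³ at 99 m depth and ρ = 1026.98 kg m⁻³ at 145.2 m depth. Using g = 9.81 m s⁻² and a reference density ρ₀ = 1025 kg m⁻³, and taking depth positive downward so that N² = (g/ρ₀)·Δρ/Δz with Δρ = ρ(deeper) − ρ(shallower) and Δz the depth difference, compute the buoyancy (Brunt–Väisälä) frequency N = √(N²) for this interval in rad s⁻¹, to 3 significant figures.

Δρ = 1026.98 − 1024.45 = 2.53 kg m⁻³ over Δz = 145.2 − 99 = 46.2 m.
N² = (9.81/1025) × (2.53/46.2) = 5.2411 × 10⁻⁴ s⁻².
N = √(5.2411 × 10⁻⁴) = 0.022893 rad s⁻¹ ≈ 0.0229 rad s⁻¹.

0.0229 rad s⁻¹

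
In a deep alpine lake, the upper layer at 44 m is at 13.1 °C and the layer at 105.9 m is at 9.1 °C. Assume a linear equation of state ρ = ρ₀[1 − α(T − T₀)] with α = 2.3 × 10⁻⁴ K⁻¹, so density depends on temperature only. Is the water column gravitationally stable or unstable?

ΔT = 9.1 − 13.1 = -4.0 K, so Δρ/ρ₀ = −αΔT = 9.20 × 10⁻⁴.
Δρ/ρ₀ > 0, so Δρ > 0: deeper water is denser → statically stable.

stable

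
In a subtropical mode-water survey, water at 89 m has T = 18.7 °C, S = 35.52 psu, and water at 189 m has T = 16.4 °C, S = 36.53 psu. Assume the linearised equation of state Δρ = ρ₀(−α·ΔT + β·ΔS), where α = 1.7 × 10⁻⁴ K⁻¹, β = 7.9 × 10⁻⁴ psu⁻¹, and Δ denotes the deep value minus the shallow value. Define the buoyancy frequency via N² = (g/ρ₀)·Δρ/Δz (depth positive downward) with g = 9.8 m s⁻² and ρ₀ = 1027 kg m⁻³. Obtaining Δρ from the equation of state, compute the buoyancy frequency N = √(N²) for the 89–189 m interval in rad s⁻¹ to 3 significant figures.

ΔT = -2.3 K, ΔS = +1.01 psu (deep − shallow).
Δρ/ρ₀ = −αΔT + βΔS = 3.91 × 10⁻⁴ + 7.979 × 10⁻⁴ = 1.1889 × 10⁻³, so Δρ ≈ 1.221 kg m⁻³.
N² = (g/ρ₀)·Δρ/Δz = g·(Δρ/ρ₀)/Δz = 9.8 × 1.1889 × 10⁻³ / 100 = 1.1651 × 10⁻⁴ s⁻².
N = √(1.1651 × 10⁻⁴) = 0.010794 rad s⁻¹ ≈ 0.0108 rad s⁻¹.

0.0108 rad s⁻¹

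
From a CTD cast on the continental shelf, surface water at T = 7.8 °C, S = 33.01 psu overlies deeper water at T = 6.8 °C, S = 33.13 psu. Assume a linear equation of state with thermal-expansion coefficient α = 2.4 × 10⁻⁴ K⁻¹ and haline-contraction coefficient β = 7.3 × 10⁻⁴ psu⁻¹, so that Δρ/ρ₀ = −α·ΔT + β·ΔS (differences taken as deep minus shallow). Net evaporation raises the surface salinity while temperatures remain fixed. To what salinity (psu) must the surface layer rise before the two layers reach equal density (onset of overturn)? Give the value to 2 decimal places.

33.46 psu

Neutral buoyancy requires −α(T_deep − T_surf) + β(S_deep − S_surf′) = 0.
S_surf′ = S_deep − (α/β)·ΔT = 33.13 − (2.4 × 10⁻⁴/7.3 × 10⁻⁴)·(-1.0) = 33.4588 psu.
Increase required: 33.4588 − 33.01 = 0.4488 psu.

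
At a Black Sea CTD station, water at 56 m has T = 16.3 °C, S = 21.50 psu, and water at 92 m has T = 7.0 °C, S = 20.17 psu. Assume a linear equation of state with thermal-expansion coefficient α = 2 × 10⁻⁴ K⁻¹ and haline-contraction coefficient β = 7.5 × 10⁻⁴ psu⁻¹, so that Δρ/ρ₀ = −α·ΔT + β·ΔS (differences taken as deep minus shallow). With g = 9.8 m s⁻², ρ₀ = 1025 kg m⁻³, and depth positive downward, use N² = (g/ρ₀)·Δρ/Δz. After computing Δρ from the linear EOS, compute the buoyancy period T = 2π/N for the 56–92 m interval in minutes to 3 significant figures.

ΔT = -9.3 K, ΔS = -1.33 psu (deep − shallow).
Δρ/ρ₀ = −αΔT + βΔS = 1.86 × 10⁻³ − 9.975 × 10⁻⁴ = 8.625 × 10⁻⁴, so Δρ ≈ 0.8841 kg m⁻³.
N² = (g/ρ₀)·Δρ/Δz = g·(Δρ/ρ₀)/Δz = 9.8 × 8.625 × 10⁻⁴ / 36 = 2.3479 × 10⁻⁴ s⁻².
N = √(2.3479 × 10⁻⁴) = 0.015323 rad s⁻¹ → T = 2π/N = 410.05 s = 6.8342 min ≈ 6.83 min.

6.83 min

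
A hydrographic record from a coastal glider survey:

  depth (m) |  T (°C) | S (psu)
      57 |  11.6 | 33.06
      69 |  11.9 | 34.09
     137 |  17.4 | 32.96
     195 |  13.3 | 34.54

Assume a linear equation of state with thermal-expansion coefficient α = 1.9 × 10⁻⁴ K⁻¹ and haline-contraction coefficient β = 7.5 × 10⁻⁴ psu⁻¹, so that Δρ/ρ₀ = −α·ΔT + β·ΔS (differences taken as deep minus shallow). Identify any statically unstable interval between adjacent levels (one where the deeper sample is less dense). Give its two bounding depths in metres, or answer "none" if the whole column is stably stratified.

69–137 m

Evaluate Δρ/ρ₀ = −αΔT + βΔS across each adjacent pair:
  57–69 m: −αΔT+βΔS = −(1.9 × 10⁻⁴)(+0.3)+(7.5 × 10⁻⁴)(+1.03) = 7.2 × 10⁻⁴ → stable
  69–137 m: −αΔT+βΔS = −(1.9 × 10⁻⁴)(+5.5)+(7.5 × 10⁻⁴)(-1.13) = -1.9 × 10⁻³ → UNSTABLE
  137–195 m: −αΔT+βΔS = −(1.9 × 10⁻⁴)(-4.1)+(7.5 × 10⁻⁴)(+1.58) = 2.0 × 10⁻³ → stable
The 69–137 m interval has Δρ < 0: lighter water underlies denser water.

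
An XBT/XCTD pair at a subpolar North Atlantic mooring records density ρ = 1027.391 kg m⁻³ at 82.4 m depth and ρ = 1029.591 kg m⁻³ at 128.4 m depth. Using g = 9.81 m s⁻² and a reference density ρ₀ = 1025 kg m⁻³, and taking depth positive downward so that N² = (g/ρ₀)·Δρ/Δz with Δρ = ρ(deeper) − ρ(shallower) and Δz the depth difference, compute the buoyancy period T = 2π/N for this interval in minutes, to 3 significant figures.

4.89 min

Δρ = 1029.591 − 1027.391 = 2.200 kg m⁻³ over Δz = 128.4 − 82.4 = 46 m.
N² = (9.81/1025) × (2.200/46) = 4.5773 × 10⁻⁴ s⁻².
N = √(4.5773 × 10⁻⁴) = 0.021395 rad s⁻¹, so T = 2π/N = 293.68 s = 4.8947 min ≈ 4.89 min.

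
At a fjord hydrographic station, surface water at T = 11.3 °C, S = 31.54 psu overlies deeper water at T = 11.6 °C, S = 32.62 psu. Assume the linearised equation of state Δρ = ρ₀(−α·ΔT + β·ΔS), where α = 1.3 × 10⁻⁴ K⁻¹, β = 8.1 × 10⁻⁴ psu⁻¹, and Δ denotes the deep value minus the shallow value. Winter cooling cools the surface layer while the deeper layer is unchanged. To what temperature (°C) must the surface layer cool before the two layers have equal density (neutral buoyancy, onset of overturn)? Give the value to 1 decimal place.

Neutral buoyancy requires Δρ = 0, i.e. −α(T_deep − T_surf′) + β(S_deep − S_surf) = 0.
T_surf′ = T_deep − (β/α)·ΔS = 11.6 − (8.1 × 10⁻⁴/1.3 × 10⁻⁴)·(+1.08) = 4.871 °C.
Cooling required: 11.3 − (4.871) = 6.429 °C.

4.9 °C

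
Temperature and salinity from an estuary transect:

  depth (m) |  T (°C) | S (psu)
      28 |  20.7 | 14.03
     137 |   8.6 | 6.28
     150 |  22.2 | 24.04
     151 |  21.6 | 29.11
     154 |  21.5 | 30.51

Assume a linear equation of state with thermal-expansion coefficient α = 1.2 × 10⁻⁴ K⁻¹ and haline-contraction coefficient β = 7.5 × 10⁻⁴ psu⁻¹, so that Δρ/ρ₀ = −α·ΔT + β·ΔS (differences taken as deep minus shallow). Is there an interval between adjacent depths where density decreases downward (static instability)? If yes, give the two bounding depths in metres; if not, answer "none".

28–137 m

Evaluate Δρ/ρ₀ = −αΔT + βΔS across each adjacent pair:
  28–137 m: −αΔT+βΔS = −(1.2 × 10⁻⁴)(-12.1)+(7.5 × 10⁻⁴)(-7.75) = -4.4 × 10⁻³ → UNSTABLE
  137–150 m: −αΔT+βΔS = −(1.2 × 10⁻⁴)(+13.6)+(7.5 × 10⁻⁴)(+17.76) = 0.012 → stable
  150–151 m: −αΔT+βΔS = −(1.2 × 10⁻⁴)(-0.6)+(7.5 × 10⁻⁴)(+5.07) = 3.9 × 10⁻³ → stable
  151–154 m: −αΔT+βΔS = −(1.2 × 10⁻⁴)(-0.1)+(7.5 × 10⁻⁴)(+1.40) = 1.1 × 10⁻³ → stable
The 28–137 m interval has Δρ < 0: lighter water underlies denser water.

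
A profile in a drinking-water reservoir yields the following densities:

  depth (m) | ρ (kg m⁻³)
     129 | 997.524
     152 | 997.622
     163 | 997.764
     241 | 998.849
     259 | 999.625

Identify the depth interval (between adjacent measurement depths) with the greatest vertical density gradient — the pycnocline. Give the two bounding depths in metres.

Compute the density gradient over each adjacent pair:
  129–152 m: Δρ/Δz = 0.098/23 = 4.3 × 10⁻³ kg m⁻⁴
  152–163 m: Δρ/Δz = 0.142/11 = 0.013 kg m⁻⁴
  163–241 m: Δρ/Δz = 1.085/78 = 0.014 kg m⁻⁴
  241–259 m: Δρ/Δz = 0.776/18 = 0.043 kg m⁻⁴
The largest gradient is in the 241–259 m interval — the pycnocline.

241–259 m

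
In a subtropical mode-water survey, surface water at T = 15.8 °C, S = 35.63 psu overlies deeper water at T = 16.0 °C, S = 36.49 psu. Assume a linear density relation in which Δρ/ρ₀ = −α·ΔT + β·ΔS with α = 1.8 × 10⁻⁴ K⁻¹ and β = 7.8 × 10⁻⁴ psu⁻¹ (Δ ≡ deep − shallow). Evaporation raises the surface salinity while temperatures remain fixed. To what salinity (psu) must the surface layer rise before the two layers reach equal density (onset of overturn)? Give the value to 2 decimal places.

Neutral buoyancy requires −α(T_deep − T_surf) + β(S_deep − S_surf′) = 0.
S_surf′ = S_deep − (α/β)·ΔT = 36.49 − (1.8 × 10⁻⁴/7.8 × 10⁻⁴)·(+0.2) = 36.4438 psu.
Increase required: 36.4438 − 35.63 = 0.8138 psu.

36.44 psu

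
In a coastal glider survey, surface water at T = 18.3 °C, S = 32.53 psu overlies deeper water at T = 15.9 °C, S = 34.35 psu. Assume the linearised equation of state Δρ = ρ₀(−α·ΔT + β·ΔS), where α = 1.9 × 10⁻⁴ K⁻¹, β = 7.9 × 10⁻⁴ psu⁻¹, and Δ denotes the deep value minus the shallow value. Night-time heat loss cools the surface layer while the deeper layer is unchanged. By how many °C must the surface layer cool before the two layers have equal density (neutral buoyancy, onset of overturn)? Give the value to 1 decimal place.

Neutral buoyancy requires Δρ = 0, i.e. −α(T_deep − T_surf′) + β(S_deep − S_surf) = 0.
T_surf′ = T_deep − (β/α)·ΔS = 15.9 − (7.9 × 10⁻⁴/1.9 × 10⁻⁴)·(+1.82) = 8.333 °C.
Cooling required: 18.3 − (8.333) = 9.967 °C.

10.0 °C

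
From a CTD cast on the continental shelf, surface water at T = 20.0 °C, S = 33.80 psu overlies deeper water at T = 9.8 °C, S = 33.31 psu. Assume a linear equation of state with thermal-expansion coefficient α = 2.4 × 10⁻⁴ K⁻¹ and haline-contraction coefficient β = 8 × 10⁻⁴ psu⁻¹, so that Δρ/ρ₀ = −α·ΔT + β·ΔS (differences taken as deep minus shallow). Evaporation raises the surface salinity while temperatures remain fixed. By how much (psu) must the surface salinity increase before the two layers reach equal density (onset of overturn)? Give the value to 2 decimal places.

2.57 psu

Neutral buoyancy requires −α(T_deep − T_surf) + β(S_deep − S_surf′) = 0.
S_surf′ = S_deep − (α/β)·ΔT = 33.31 − (2.4 × 10⁻⁴/8 × 10⁻⁴)·(-10.2) = 36.3700 psu.
Increase required: 36.3700 − 33.80 = 2.5700 psu.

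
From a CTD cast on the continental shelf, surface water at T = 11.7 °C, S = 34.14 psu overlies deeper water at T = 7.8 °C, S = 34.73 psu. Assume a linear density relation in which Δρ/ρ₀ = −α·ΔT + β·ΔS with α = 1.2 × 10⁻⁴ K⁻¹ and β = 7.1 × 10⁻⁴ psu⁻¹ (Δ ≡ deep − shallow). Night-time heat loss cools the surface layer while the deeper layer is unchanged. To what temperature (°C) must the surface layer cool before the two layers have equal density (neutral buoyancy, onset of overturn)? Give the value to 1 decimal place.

Neutral buoyancy requires Δρ = 0, i.e. −α(T_deep − T_surf′) + β(S_deep − S_surf) = 0.
T_surf′ = T_deep − (β/α)·ΔS = 7.8 − (7.1 × 10⁻⁴/1.2 × 10⁻⁴)·(+0.59) = 4.309 °C.
Cooling required: 11.7 − (4.309) = 7.391 °C.

4.3 °C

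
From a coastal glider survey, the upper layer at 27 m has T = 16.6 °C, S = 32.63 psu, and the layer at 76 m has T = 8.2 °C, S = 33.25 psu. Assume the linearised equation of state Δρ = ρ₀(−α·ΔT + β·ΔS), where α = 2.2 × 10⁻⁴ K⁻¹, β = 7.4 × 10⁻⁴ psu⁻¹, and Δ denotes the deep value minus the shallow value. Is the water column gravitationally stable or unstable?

stable

ΔT = 8.2 − 16.6 = -8.4 K and ΔS = 33.25 − 32.63 = +0.62 psu (deep − shallow).
−αΔT = 1.848 × 10⁻³; βΔS = 4.588 × 10⁻⁴; sum Δρ/ρ₀ = 2.3068 × 10⁻³.
Δρ/ρ₀ > 0, so Δρ > 0: deeper water is denser → statically stable.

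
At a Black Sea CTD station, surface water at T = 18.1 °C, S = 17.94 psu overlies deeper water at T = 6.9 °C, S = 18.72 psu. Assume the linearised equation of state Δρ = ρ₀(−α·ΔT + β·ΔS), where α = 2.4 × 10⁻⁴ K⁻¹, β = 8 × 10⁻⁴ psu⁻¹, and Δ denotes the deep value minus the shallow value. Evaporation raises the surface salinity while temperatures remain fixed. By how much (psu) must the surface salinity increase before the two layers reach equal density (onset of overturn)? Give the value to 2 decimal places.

Neutral buoyancy requires −α(T_deep − T_surf) + β(S_deep − S_surf′) = 0.
S_surf′ = S_deep − (α/β)·ΔT = 18.72 − (2.4 × 10⁻⁴/8 × 10⁻⁴)·(-11.2) = 22.0800 psu.
Increase required: 22.0800 − 17.94 = 4.1400 psu.

4.14 psu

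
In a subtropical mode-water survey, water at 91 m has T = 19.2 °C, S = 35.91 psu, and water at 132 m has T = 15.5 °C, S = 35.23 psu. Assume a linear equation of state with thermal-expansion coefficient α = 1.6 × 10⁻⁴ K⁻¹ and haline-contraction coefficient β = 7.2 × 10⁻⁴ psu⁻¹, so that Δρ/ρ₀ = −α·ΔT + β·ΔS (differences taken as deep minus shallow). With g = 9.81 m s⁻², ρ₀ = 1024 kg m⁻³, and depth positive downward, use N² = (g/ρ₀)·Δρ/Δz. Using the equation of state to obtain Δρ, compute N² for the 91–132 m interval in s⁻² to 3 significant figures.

ΔT = -3.7 K, ΔS = -0.68 psu (deep − shallow).
Δρ/ρ₀ = −αΔT + βΔS = 5.92 × 10⁻⁴ − 4.896 × 10⁻⁴ = 1.024 × 10⁻⁴, so Δρ ≈ 0.1049 kg m⁻³.
N² = (g/ρ₀)·Δρ/Δz = g·(Δρ/ρ₀)/Δz = 9.81 × 1.024 × 10⁻⁴ / 41 = 2.4501 × 10⁻⁵ s⁻² ≈ 2.45 × 10⁻⁵ s⁻².

2.45 × 10⁻⁵ s⁻²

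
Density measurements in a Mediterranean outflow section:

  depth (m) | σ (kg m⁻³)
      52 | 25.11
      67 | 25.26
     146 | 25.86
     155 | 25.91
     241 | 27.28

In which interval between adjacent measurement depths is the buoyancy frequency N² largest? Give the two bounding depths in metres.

155–241 m

Compute the density gradient over each adjacent pair:
  52–67 m: Δρ/Δz = 0.15/15 = 0.010 kg m⁻⁴
  67–146 m: Δρ/Δz = 0.60/79 = 7.6 × 10⁻³ kg m⁻⁴
  146–155 m: Δρ/Δz = 0.05/9 = 5.6 × 10⁻³ kg m⁻⁴
  155–241 m: Δρ/Δz = 1.37/86 = 0.016 kg m⁻⁴
The largest gradient is in the 155–241 m interval — the pycnocline.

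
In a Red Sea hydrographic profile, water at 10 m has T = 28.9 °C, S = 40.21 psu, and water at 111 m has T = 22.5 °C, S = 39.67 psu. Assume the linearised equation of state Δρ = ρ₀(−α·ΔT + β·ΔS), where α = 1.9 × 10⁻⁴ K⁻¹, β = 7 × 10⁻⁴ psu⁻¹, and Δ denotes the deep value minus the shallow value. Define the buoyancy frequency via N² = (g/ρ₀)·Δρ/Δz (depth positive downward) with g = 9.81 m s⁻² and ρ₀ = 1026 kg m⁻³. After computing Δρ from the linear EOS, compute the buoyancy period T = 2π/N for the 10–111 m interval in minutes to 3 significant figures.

11.6 min

ΔT = -6.4 K, ΔS = -0.54 psu (deep − shallow).
Δρ/ρ₀ = −αΔT + βΔS = 1.216 × 10⁻³ − 3.78 × 10⁻⁴ = 8.38 × 10⁻⁴, so Δρ ≈ 0.8598 kg m⁻³.
N² = (g/ρ₀)·Δρ/Δz = g·(Δρ/ρ₀)/Δz = 9.81 × 8.38 × 10⁻⁴ / 101 = 8.1394 × 10⁻⁵ s⁻².
N = √(8.1394 × 10⁻⁵) = 9.0219 × 10⁻³ rad s⁻¹ → T = 2π/N = 696.44 s = 11.607 min ≈ 11.6 min.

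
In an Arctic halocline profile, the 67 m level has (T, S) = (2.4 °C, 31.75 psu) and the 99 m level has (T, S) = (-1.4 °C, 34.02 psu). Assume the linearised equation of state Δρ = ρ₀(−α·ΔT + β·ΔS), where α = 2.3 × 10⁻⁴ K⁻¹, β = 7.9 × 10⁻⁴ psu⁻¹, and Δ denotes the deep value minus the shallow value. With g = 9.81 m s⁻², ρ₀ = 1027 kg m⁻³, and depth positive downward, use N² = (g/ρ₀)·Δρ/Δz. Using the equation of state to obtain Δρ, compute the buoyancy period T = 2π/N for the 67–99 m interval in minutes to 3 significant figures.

3.66 min

ΔT = -3.8 K, ΔS = +2.27 psu (deep − shallow).
Δρ/ρ₀ = −αΔT + βΔS = 8.74 × 10⁻⁴ + 1.7933 × 10⁻³ = 2.6673 × 10⁻³, so Δρ ≈ 2.739 kg m⁻³.
N² = (g/ρ₀)·Δρ/Δz = g·(Δρ/ρ₀)/Δz = 9.81 × 2.6673 × 10⁻³ / 32 = 8.1769 × 10⁻⁴ s⁻².
N = √(8.1769 × 10⁻⁴) = 0.028595 rad s⁻¹ → T = 2π/N = 219.73 s = 3.6622 min ≈ 3.66 min.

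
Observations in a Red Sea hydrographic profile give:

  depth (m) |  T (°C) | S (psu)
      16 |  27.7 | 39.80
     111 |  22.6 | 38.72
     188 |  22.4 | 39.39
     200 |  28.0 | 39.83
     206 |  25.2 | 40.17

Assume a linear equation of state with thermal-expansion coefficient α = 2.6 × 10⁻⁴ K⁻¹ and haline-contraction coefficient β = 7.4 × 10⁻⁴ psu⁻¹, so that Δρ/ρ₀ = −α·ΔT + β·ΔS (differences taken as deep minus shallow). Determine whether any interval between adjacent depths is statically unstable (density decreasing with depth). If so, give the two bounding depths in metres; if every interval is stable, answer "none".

Evaluate Δρ/ρ₀ = −αΔT + βΔS across each adjacent pair:
  16–111 m: −αΔT+βΔS = −(2.6 × 10⁻⁴)(-5.1)+(7.4 × 10⁻⁴)(-1.08) = 5.3 × 10⁻⁴ → stable
  111–188 m: −αΔT+βΔS = −(2.6 × 10⁻⁴)(-0.2)+(7.4 × 10⁻⁴)(+0.67) = 5.5 × 10⁻⁴ → stable
  188–200 m: −αΔT+βΔS = −(2.6 × 10⁻⁴)(+5.6)+(7.4 × 10⁻⁴)(+0.44) = -1.1 × 10⁻³ → UNSTABLE
  200–206 m: −αΔT+βΔS = −(2.6 × 10⁻⁴)(-2.8)+(7.4 × 10⁻⁴)(+0.34) = 9.8 × 10⁻⁴ → stable
The 188–200 m interval has Δρ < 0: lighter water underlies denser water.

188–200 m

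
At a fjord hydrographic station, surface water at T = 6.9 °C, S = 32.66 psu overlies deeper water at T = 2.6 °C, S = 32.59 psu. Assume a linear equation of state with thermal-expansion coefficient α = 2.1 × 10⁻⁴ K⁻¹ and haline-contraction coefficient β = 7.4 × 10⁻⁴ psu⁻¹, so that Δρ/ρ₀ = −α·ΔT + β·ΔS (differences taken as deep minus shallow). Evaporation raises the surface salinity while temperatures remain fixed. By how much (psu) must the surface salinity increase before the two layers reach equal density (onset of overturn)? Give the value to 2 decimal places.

Neutral buoyancy requires −α(T_deep − T_surf) + β(S_deep − S_surf′) = 0.
S_surf′ = S_deep − (α/β)·ΔT = 32.59 − (2.1 × 10⁻⁴/7.4 × 10⁻⁴)·(-4.3) = 33.8103 psu.
Increase required: 33.8103 − 32.66 = 1.1503 psu.

1.15 psu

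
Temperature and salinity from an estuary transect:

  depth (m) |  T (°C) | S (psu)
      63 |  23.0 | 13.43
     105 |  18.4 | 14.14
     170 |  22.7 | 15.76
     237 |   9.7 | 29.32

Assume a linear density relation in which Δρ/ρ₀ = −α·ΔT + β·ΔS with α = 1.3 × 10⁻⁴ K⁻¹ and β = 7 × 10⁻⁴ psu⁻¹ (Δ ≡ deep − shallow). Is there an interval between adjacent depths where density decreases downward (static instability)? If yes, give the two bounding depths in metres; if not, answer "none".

none

Evaluate Δρ/ρ₀ = −αΔT + βΔS across each adjacent pair:
  63–105 m: −αΔT+βΔS = −(1.3 × 10⁻⁴)(-4.6)+(7 × 10⁻⁴)(+0.71) = 1.1 × 10⁻³ → stable
  105–170 m: −αΔT+βΔS = −(1.3 × 10⁻⁴)(+4.3)+(7 × 10⁻⁴)(+1.62) = 5.8 × 10⁻⁴ → stable
  170–237 m: −αΔT+βΔS = −(1.3 × 10⁻⁴)(-13.0)+(7 × 10⁻⁴)(+13.56) = 0.011 → stable
Every interval has Δρ > 0: the column is stably stratified throughout.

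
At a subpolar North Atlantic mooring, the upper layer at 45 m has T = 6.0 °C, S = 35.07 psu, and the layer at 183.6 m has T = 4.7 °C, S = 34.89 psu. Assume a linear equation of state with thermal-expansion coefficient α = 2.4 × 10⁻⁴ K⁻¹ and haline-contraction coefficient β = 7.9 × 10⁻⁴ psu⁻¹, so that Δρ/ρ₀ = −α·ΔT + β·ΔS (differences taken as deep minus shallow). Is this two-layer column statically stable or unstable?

ΔT = 4.7 − 6.0 = -1.3 K and ΔS = 34.89 − 35.07 = -0.18 psu (deep − shallow).
−αΔT = 3.12 × 10⁻⁴; βΔS = -1.422 × 10⁻⁴; sum Δρ/ρ₀ = 1.698 × 10⁻⁴.
Δρ/ρ₀ > 0, so Δρ > 0: deeper water is denser → statically stable.

stable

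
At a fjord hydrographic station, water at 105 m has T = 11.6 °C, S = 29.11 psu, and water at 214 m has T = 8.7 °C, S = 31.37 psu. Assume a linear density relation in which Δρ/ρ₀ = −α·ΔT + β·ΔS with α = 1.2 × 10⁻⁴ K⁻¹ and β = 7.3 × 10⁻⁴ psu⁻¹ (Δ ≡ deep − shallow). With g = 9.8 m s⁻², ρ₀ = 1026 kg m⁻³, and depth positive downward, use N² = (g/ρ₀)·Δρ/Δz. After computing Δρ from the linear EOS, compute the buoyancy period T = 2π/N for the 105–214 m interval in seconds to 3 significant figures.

469 s

ΔT = -2.9 K, ΔS = +2.26 psu (deep − shallow).
Δρ/ρ₀ = −αΔT + βΔS = 3.48 × 10⁻⁴ + 1.6498 × 10⁻³ = 1.9978 × 10⁻³, so Δρ ≈ 2.050 kg m⁻³.
N² = (g/ρ₀)·Δρ/Δz = g·(Δρ/ρ₀)/Δz = 9.8 × 1.9978 × 10⁻³ / 109 = 1.7962 × 10⁻⁴ s⁻².
N = √(1.7962 × 10⁻⁴) = 0.013402 rad s⁻¹ → T = 2π/N = 468.82 s ≈ 469 s.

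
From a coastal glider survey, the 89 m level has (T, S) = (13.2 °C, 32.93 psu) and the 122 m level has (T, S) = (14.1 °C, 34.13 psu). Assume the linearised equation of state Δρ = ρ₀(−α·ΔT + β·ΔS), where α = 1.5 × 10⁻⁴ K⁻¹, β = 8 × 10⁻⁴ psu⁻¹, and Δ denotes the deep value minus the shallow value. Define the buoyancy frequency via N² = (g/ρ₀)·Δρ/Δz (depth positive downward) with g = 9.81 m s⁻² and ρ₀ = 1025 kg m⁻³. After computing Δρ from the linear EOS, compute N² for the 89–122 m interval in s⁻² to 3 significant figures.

ΔT = +0.9 K, ΔS = +1.20 psu (deep − shallow).
Δρ/ρ₀ = −αΔT + βΔS = -1.35 × 10⁻⁴ + 9.60 × 10⁻⁴ = 8.25 × 10⁻⁴, so Δρ ≈ 0.8456 kg m⁻³.
N² = (g/ρ₀)·Δρ/Δz = g·(Δρ/ρ₀)/Δz = 9.81 × 8.25 × 10⁻⁴ / 33 = 2.4525 × 10⁻⁴ s⁻² ≈ 2.45 × 10⁻⁴ s⁻².

2.45 × 10⁻⁴ s⁻²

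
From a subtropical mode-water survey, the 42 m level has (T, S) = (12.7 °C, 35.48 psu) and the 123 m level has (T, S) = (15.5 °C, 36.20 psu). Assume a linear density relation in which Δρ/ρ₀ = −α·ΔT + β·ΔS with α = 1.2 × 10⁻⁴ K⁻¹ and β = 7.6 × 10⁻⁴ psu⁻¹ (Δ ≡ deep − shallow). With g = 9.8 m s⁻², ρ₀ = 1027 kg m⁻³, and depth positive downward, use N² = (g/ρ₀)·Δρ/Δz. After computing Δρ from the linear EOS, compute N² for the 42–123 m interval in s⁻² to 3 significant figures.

ΔT = +2.8 K, ΔS = +0.72 psu (deep − shallow).
Δρ/ρ₀ = −αΔT + βΔS = -3.36 × 10⁻⁴ + 5.472 × 10⁻⁴ = 2.112 × 10⁻⁴, so Δρ ≈ 0.2169 kg m⁻³.
N² = (g/ρ₀)·Δρ/Δz = g·(Δρ/ρ₀)/Δz = 9.8 × 2.112 × 10⁻⁴ / 81 = 2.5553 × 10⁻⁵ s⁻² ≈ 2.56 × 10⁻⁵ s⁻².

2.56 × 10⁻⁵ s⁻²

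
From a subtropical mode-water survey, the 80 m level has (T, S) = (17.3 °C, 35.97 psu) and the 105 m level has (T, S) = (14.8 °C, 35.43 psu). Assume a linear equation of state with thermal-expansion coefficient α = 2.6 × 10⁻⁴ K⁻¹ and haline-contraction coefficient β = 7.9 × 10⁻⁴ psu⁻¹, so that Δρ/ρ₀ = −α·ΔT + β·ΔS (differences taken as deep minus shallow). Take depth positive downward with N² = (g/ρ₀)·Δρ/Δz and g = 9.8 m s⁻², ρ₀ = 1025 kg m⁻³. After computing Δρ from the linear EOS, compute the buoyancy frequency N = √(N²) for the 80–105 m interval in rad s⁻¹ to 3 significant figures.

ΔT = -2.5 K, ΔS = -0.54 psu (deep − shallow).
Δρ/ρ₀ = −αΔT + βΔS = 6.50 × 10⁻⁴ − 4.266 × 10⁻⁴ = 2.234 × 10⁻⁴, so Δρ ≈ 0.2290 kg m⁻³.
N² = (g/ρ₀)·Δρ/Δz = g·(Δρ/ρ₀)/Δz = 9.8 × 2.234 × 10⁻⁴ / 25 = 8.7573 × 10⁻⁵ s⁻².
N = √(8.7573 × 10⁻⁵) = 9.3580 × 10⁻³ rad s⁻¹ ≈ 9.36 × 10⁻³ rad s⁻¹.

9.36 × 10⁻³ rad s⁻¹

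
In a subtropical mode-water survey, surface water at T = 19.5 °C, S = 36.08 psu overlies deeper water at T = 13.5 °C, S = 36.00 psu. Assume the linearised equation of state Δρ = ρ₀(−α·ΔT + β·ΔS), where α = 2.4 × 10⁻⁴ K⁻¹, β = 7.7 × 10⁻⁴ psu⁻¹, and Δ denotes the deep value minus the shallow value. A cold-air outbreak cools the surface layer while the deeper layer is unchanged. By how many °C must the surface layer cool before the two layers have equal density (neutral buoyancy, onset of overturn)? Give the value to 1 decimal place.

5.7 °C

Neutral buoyancy requires Δρ = 0, i.e. −α(T_deep − T_surf′) + β(S_deep − S_surf) = 0.
T_surf′ = T_deep − (β/α)·ΔS = 13.5 − (7.7 × 10⁻⁴/2.4 × 10⁻⁴)·(-0.08) = 13.757 °C.
Cooling required: 19.5 − (13.757) = 5.743 °C.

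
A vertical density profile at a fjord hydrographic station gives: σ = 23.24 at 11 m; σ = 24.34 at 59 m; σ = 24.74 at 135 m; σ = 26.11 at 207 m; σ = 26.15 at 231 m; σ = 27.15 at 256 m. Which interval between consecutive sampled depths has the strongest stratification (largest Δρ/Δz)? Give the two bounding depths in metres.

Compute the density gradient over each adjacent pair:
  11–59 m: Δρ/Δz = 1.10/48 = 0.023 kg m⁻⁴
  59–135 m: Δρ/Δz = 0.40/76 = 5.3 × 10⁻³ kg m⁻⁴
  135–207 m: Δρ/Δz = 1.37/72 = 0.019 kg m⁻⁴
  207–231 m: Δρ/Δz = 0.04/24 = 1.7 × 10⁻³ kg m⁻⁴
  231–256 m: Δρ/Δz = 1.00/25 = 0.040 kg m⁻⁴
The largest gradient is in the 231–256 m interval — the pycnocline.

231–256 m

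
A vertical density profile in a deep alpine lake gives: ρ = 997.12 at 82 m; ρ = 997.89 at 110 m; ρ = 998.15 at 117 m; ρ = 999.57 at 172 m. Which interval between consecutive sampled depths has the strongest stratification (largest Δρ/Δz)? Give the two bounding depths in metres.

Compute the density gradient over each adjacent pair:
  82–110 m: Δρ/Δz = 0.77/28 = 0.028 kg m⁻⁴
  110–117 m: Δρ/Δz = 0.26/7 = 0.037 kg m⁻⁴
  117–172 m: Δρ/Δz = 1.42/55 = 0.026 kg m⁻⁴
The largest gradient is in the 110–117 m interval — the pycnocline.

110–117 m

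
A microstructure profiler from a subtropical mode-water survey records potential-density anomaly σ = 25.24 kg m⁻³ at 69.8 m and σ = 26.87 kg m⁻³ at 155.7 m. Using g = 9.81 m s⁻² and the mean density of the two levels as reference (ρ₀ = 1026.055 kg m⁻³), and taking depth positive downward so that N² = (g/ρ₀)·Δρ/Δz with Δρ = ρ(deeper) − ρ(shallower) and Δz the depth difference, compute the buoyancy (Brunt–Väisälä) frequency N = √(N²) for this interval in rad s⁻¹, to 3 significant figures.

Δρ = 1026.87 − 1025.24 = 1.63 kg m⁻³ over Δz = 155.7 − 69.8 = 85.9 m.
N² = (9.81/1026.055) × (1.63/85.9) = 1.8142 × 10⁻⁴ s⁻².
N = √(1.8142 × 10⁻⁴) = 0.013469 rad s⁻¹ ≈ 0.0135 rad s⁻¹.
A positive N² confirms static stability across the interval.

0.0135 rad s⁻¹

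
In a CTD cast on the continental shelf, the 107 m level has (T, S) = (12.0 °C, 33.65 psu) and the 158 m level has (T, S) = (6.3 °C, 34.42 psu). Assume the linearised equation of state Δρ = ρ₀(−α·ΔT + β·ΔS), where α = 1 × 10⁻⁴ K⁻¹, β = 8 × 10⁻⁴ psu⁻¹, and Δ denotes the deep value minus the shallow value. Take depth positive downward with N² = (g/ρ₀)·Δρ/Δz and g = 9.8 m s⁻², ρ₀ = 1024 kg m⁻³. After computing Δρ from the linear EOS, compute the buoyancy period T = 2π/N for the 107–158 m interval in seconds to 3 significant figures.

ΔT = -5.7 K, ΔS = +0.77 psu (deep − shallow).
Δρ/ρ₀ = −αΔT + βΔS = 5.70 × 10⁻⁴ + 6.16 × 10⁻⁴ = 1.186 × 10⁻³, so Δρ ≈ 1.214 kg m⁻³.
N² = (g/ρ₀)·Δρ/Δz = g·(Δρ/ρ₀)/Δz = 9.8 × 1.186 × 10⁻³ / 51 = 2.2790 × 10⁻⁴ s⁻².
N = √(2.2790 × 10⁻⁴) = 0.015096 rad s⁻¹ → T = 2π/N = 416.22 s ≈ 416 s.

416 s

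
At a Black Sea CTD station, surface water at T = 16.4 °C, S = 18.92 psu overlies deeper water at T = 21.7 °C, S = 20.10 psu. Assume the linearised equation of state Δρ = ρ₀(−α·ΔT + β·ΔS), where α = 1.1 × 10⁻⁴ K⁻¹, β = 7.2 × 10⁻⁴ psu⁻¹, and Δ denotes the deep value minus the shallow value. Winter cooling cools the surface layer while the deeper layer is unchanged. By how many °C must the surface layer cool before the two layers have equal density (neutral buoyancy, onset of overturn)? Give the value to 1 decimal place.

Neutral buoyancy requires Δρ = 0, i.e. −α(T_deep − T_surf′) + β(S_deep − S_surf) = 0.
T_surf′ = T_deep − (β/α)·ΔS = 21.7 − (7.2 × 10⁻⁴/1.1 × 10⁻⁴)·(+1.18) = 13.976 °C.
Cooling required: 16.4 − (13.976) = 2.424 °C.

2.4 °C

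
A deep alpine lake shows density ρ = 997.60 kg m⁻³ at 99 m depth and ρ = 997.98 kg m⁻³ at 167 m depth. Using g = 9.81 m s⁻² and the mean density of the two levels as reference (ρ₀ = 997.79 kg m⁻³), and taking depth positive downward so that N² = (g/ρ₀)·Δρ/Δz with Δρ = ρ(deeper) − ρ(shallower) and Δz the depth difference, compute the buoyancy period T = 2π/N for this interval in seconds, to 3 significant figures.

Δρ = 997.98 − 997.60 = 0.38 kg m⁻³ over Δz = 167 − 99 = 68 m.
N² = (9.81/997.79) × (0.38/68) = 5.4942 × 10⁻⁵ s⁻².
N = √(5.4942 × 10⁻⁵) = 7.4123 × 10⁻³ rad s⁻¹, so T = 2π/N = 847.67 s ≈ 848 s.

848 s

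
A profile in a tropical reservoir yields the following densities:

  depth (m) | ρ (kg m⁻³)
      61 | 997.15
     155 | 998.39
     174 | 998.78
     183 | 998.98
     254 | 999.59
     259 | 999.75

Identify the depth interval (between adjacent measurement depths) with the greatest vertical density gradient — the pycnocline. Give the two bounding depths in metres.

Compute the density gradient over each adjacent pair:
  61–155 m: Δρ/Δz = 1.24/94 = 0.013 kg m⁻⁴
  155–174 m: Δρ/Δz = 0.39/19 = 0.021 kg m⁻⁴
  174–183 m: Δρ/Δz = 0.20/9 = 0.022 kg m⁻⁴
  183–254 m: Δρ/Δz = 0.61/71 = 8.6 × 10⁻³ kg m⁻⁴
  254–259 m: Δρ/Δz = 0.16/5 = 0.032 kg m⁻⁴
The largest gradient is in the 254–259 m interval — the pycnocline.

254–259 m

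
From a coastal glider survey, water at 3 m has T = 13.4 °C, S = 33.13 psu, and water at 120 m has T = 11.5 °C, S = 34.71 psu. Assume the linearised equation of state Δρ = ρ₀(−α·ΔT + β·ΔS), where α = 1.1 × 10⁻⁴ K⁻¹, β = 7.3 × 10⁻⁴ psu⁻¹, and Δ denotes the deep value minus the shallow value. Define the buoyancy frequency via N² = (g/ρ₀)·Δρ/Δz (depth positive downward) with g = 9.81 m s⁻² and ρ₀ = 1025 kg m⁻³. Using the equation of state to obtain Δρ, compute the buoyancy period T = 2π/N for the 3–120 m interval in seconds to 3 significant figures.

588 s

ΔT = -1.9 K, ΔS = +1.58 psu (deep − shallow).
Δρ/ρ₀ = −αΔT + βΔS = 2.09 × 10⁻⁴ + 1.1534 × 10⁻³ = 1.3624 × 10⁻³, so Δρ ≈ 1.396 kg m⁻³.
N² = (g/ρ₀)·Δρ/Δz = g·(Δρ/ρ₀)/Δz = 9.81 × 1.3624 × 10⁻³ / 117 = 1.1423 × 10⁻⁴ s⁻².
N = √(1.1423 × 10⁻⁴) = 0.010688 rad s⁻¹ → T = 2π/N = 587.87 s ≈ 588 s.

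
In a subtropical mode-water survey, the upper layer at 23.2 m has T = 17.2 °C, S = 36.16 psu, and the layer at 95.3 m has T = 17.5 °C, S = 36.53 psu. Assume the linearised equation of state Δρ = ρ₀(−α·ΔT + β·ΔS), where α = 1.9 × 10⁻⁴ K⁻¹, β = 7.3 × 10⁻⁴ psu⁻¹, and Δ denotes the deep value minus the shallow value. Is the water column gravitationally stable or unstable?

ΔT = 17.5 − 17.2 = +0.3 K and ΔS = 36.53 − 36.16 = +0.37 psu (deep − shallow).
−αΔT = -5.70 × 10⁻⁵; βΔS = 2.701 × 10⁻⁴; sum Δρ/ρ₀ = 2.131 × 10⁻⁴.
Δρ/ρ₀ > 0, so Δρ > 0: deeper water is denser → statically stable.

stable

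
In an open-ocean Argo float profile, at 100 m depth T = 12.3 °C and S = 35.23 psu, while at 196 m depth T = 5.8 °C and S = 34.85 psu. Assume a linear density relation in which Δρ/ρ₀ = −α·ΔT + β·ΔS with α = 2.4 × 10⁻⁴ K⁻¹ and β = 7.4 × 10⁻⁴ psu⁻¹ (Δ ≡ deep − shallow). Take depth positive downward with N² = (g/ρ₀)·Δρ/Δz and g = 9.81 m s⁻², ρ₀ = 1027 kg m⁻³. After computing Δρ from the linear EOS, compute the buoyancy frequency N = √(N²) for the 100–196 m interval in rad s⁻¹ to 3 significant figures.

0.0114 rad s⁻¹

ΔT = -6.5 K, ΔS = -0.38 psu (deep − shallow).
Δρ/ρ₀ = −αΔT + βΔS = 1.56 × 10⁻³ − 2.812 × 10⁻⁴ = 1.2788 × 10⁻³, so Δρ ≈ 1.313 kg m⁻³.
N² = (g/ρ₀)·Δρ/Δz = g·(Δρ/ρ₀)/Δz = 9.81 × 1.2788 × 10⁻³ / 96 = 1.3068 × 10⁻⁴ s⁻².
N = √(1.3068 × 10⁻⁴) = 0.011432 rad s⁻¹ ≈ 0.0114 rad s⁻¹.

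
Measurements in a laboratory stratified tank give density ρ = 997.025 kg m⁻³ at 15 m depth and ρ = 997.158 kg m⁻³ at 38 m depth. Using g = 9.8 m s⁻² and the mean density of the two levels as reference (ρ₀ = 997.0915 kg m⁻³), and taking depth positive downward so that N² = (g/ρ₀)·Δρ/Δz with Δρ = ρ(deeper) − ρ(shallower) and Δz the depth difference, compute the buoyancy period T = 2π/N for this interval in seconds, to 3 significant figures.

833 s

Δρ = 997.158 − 997.025 = 0.133 kg m⁻³ over Δz = 38 − 15 = 23 m.
N² = (9.8/997.0915) × (0.133/23) = 5.6835 × 10⁻⁵ s⁻².
N = √(5.6835 × 10⁻⁵) = 7.5389 × 10⁻³ rad s⁻¹, so T = 2π/N = 833.44 s ≈ 833 s.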